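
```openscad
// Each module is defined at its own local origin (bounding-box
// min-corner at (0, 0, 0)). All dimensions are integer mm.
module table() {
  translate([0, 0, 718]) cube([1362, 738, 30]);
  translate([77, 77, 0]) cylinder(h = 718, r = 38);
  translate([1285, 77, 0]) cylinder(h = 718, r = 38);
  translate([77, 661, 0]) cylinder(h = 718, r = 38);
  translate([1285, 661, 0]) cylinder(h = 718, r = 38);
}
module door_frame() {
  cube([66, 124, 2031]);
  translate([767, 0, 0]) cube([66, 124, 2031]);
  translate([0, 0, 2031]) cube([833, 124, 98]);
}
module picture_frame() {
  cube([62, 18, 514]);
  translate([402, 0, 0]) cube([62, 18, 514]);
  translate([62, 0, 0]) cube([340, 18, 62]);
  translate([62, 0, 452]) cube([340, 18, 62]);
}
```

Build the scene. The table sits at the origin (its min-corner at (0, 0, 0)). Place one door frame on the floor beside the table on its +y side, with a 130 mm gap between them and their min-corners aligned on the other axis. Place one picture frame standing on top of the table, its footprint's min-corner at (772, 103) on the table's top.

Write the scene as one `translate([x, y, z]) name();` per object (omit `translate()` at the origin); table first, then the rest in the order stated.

table();
translate([0, 868, 0]) door_frame();
translate([772, 103, 748]) picture_frame();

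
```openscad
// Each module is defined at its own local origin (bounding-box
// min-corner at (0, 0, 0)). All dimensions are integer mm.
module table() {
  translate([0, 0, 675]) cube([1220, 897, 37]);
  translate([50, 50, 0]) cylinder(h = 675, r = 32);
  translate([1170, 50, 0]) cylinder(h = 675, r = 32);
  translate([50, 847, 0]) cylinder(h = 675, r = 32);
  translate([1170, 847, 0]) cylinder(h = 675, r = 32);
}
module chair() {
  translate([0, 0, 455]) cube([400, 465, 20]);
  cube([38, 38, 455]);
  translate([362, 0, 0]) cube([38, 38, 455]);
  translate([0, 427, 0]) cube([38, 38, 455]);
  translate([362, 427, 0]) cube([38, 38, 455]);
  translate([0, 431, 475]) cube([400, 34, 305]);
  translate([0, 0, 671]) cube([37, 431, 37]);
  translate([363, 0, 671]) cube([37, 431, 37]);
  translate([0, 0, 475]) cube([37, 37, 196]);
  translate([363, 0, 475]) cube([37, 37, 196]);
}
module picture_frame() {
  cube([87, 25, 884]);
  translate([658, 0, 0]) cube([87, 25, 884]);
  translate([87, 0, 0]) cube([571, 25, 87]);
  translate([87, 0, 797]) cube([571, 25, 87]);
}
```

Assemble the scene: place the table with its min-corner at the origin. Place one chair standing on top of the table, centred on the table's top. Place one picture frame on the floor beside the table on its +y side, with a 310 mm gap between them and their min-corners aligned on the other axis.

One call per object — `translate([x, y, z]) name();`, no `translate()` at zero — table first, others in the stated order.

table();
translate([410, 216, 712]) chair();
translate([0, 1207, 0]) picture_frame();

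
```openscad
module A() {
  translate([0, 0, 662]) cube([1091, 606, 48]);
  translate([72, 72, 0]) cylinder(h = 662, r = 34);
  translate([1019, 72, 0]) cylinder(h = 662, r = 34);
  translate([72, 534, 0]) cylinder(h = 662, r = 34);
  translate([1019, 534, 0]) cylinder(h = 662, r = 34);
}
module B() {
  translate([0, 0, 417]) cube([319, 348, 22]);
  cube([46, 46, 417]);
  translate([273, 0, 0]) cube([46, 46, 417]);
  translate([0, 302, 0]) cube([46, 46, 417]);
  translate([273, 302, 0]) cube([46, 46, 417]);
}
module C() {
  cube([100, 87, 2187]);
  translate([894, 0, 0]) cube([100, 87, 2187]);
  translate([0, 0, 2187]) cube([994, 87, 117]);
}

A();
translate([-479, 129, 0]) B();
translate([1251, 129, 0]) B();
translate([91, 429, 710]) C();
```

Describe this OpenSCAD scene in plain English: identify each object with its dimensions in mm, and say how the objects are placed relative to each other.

A is a rectangular dining table. The top is 1091×606×48 mm with its upper surface at z = 710 mm. It stands on four round legs of 68 mm diameter, each leg's bounding box inset 38 mm from the nearest pair of top edges, running from the floor to the underside of the top.

B is a four-legged stool. The seat is a 319×348×22 mm slab whose top surface is at z = 439 mm; four square legs, each 46×46 mm in cross-section, run from the floor (z = 0) to the underside of the seat, each flush with a corner of the seat.

C is a door frame. The clear opening is 794 mm wide and 2187 mm high. Two 100 mm wide jambs, 87 mm deep, stand either side of the opening from the floor to the top of the opening. A 117 mm thick head sits across the top of both jambs, spanning the full outside width of the frame.

Two stools sit around the table at the −x, +x sides. The door frame is on top of the table.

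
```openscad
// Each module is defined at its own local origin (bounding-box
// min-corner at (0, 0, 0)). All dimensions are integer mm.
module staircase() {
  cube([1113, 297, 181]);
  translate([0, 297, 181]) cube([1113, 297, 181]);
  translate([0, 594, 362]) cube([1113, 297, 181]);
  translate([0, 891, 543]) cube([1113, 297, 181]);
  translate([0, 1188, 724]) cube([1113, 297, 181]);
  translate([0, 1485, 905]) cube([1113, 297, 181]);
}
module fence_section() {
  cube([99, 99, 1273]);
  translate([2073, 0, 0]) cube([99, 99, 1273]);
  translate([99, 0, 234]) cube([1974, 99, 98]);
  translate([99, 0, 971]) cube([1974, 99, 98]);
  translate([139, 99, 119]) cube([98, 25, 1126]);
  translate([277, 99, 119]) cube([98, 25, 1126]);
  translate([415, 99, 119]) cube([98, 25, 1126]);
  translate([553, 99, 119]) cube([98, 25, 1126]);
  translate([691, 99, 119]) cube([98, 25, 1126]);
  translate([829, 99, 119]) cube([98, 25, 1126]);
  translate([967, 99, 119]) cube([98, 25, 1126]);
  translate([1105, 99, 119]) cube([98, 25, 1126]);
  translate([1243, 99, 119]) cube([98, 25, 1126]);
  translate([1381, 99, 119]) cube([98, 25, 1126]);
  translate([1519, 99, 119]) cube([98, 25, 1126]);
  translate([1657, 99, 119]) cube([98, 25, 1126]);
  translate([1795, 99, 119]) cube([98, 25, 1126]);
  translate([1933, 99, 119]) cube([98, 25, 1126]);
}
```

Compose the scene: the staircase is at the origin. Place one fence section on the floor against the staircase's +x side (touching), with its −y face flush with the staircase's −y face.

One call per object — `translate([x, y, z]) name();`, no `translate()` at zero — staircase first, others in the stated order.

staircase();
translate([1113, 0, 0]) fence_section();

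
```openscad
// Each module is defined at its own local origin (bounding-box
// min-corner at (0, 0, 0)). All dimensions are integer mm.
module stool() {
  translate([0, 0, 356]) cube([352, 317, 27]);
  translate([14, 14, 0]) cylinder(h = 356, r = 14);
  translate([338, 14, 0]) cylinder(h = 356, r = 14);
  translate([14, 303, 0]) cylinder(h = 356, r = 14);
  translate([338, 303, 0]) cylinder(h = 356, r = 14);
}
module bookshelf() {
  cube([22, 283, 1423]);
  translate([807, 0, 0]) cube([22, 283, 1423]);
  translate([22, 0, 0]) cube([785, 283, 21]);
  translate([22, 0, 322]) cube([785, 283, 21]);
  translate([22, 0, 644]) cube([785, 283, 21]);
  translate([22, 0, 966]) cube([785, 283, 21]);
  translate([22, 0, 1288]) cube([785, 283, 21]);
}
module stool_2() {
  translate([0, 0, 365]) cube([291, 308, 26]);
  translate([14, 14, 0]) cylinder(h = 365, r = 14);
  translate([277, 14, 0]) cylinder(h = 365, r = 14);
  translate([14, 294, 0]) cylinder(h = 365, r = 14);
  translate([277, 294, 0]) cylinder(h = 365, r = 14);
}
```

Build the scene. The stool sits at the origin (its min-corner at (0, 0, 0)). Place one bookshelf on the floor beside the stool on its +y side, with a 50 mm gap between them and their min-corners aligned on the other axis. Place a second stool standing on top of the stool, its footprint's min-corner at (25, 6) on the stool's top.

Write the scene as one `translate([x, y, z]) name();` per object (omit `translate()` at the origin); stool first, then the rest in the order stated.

stool();
translate([0, 367, 0]) bookshelf();
translate([25, 6, 383]) stool_2();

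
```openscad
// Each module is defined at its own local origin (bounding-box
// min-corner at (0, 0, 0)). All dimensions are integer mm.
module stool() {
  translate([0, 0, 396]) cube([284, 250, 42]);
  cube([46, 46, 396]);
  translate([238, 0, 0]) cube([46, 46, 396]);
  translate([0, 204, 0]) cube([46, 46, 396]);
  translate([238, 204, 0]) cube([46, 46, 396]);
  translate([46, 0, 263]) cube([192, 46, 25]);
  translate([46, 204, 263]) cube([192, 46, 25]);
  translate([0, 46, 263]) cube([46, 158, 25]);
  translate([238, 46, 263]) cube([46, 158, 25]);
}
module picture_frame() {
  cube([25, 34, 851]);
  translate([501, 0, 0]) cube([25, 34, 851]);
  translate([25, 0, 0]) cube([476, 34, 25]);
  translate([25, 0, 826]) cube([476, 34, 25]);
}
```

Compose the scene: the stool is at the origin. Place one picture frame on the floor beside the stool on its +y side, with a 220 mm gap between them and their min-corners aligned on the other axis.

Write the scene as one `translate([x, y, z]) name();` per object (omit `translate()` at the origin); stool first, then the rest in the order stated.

stool();
translate([0, 470, 0]) picture_frame();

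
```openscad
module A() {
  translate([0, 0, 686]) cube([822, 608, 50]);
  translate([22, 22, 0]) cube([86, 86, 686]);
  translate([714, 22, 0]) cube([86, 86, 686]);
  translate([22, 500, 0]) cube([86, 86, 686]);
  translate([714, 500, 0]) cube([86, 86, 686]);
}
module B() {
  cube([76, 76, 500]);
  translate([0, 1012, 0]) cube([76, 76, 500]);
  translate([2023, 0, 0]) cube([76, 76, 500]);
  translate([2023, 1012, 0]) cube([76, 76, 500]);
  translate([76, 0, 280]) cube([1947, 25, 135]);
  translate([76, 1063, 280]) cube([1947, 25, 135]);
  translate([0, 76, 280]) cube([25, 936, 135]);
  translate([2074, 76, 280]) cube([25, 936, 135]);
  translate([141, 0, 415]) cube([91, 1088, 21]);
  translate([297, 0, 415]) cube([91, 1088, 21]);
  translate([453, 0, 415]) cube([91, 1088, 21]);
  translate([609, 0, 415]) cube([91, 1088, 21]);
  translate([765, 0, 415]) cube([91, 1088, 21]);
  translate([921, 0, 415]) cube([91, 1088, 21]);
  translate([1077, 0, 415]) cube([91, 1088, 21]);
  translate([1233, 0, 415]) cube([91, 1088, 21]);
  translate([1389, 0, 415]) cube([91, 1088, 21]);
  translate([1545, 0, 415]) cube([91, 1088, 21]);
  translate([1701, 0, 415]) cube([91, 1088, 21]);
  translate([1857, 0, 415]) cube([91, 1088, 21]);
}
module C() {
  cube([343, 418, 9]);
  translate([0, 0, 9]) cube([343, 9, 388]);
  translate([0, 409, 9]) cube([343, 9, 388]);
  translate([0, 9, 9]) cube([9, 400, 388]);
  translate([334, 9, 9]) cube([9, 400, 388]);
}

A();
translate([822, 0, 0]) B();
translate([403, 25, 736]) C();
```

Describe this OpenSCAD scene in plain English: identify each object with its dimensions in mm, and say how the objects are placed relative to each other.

A is a table: top 822 mm (x) × 608 mm (y), 50 mm thick, upper face at z = 736 mm, on four 86×86 mm square legs, each inset 22 mm from the nearest pair of top edges, running from z = 0 to the bottom of the top.

B is a bed frame 2099 mm long (x) by 1088 mm wide (y). Four 76×76 mm corner posts, 500 mm tall, at the corners of the footprint. Four rails of 25 mm thickness and 135 mm height run between adjacent posts with their undersides at z = 280 mm, their outer faces flush with the outside of the frame (the two x-running rails run between the posts' inner faces; the two y-running rails run between the posts' inner faces). 12 slats, each 91 mm wide (x) and 21 mm thick, lie across the top of the two x-running rails, running the full 1088 mm width of the frame in y; the slats are evenly spaced along x between the inner faces of the end posts with equal gaps (rounded down to the nearest mm) at the −x end and between each pair — any rounding remainder accumulates at the +x end.

C is an open storage box with external size 343×418×397 mm and wall thickness 9 mm (the base is also 9 mm thick). The base covers the whole footprint; the four walls stand on the base, with the y-facing walls full-width and the x-facing walls fitting between their inner faces.

The bed frame is against the table's +x side, with their −y faces flush. The open box is on top of the table.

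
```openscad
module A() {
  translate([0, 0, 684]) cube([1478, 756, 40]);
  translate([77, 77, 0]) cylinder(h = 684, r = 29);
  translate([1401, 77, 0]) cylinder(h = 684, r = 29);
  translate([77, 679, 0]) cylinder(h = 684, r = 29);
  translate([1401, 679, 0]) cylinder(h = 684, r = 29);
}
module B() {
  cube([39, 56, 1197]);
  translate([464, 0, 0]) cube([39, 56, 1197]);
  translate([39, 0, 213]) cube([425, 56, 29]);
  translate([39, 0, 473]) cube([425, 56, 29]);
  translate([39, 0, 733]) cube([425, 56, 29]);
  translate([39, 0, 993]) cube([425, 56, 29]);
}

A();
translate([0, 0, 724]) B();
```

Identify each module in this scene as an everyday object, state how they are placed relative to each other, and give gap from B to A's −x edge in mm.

The ladder's min-x is at 0; the table's min-x is 0; gap = 0 mm.

A is a table. B is a ladder. The ladder is on top of the table. The gap from the ladder to the table's −x edge is 0 mm.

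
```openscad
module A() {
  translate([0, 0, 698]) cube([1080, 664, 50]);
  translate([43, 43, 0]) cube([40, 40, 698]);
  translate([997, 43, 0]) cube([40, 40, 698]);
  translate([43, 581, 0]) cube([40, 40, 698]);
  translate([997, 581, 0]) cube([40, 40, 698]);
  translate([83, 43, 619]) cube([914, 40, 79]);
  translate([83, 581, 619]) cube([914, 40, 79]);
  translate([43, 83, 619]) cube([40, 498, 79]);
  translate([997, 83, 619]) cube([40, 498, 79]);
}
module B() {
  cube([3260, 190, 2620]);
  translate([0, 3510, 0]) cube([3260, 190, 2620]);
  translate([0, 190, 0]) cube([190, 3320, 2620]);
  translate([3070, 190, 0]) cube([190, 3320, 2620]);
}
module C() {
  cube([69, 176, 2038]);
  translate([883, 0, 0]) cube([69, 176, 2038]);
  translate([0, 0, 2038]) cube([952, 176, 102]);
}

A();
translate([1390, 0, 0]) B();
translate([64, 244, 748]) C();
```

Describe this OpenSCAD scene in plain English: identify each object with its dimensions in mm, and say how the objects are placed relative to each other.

A is a rectangular dining table. The top is 1080×664×50 mm with its upper surface at z = 748 mm. It stands on four 40×40 mm square legs, each inset 43 mm from the nearest pair of top edges, running from the floor to the underside of the top. Four apron rails, 40 mm thick and 79 mm tall, run between adjacent legs with their top edges flush with the underside of the top and their outer faces flush with the legs' outer faces.

B is the wall frame of a small rectangular building: four walls, each 2620 mm tall and 190 mm thick, enclosing a footprint 3260 mm (x) by 3700 mm (y) outside-to-outside, with no floor or roof. The front and back walls (the −y and +y sides) span the full width; the two side walls fit between them.

C is a door frame. The clear opening is 814 mm wide and 2038 mm high. Two 69 mm wide jambs, 176 mm deep, stand either side of the opening from the floor to the top of the opening. A 102 mm thick head sits across the top of both jambs, spanning the full outside width of the frame.

The house frame is on the floor beside the table on its +x side. The door frame is on top of the table, centred.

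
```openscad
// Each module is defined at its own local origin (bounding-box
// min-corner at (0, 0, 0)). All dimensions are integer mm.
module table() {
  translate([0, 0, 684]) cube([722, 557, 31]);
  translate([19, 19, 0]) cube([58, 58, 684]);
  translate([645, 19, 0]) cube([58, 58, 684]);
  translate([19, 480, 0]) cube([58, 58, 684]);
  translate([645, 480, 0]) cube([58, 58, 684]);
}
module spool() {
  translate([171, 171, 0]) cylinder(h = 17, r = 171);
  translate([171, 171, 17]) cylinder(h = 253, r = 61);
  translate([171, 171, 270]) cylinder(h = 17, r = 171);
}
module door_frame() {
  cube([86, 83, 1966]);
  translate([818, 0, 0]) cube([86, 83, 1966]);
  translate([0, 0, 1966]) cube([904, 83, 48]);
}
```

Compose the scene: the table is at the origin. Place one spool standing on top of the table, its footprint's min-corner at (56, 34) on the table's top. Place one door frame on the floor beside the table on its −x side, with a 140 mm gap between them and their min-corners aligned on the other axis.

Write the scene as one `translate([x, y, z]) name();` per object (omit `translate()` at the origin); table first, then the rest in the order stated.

table();
translate([56, 34, 715]) spool();
translate([-1044, 0, 0]) door_frame();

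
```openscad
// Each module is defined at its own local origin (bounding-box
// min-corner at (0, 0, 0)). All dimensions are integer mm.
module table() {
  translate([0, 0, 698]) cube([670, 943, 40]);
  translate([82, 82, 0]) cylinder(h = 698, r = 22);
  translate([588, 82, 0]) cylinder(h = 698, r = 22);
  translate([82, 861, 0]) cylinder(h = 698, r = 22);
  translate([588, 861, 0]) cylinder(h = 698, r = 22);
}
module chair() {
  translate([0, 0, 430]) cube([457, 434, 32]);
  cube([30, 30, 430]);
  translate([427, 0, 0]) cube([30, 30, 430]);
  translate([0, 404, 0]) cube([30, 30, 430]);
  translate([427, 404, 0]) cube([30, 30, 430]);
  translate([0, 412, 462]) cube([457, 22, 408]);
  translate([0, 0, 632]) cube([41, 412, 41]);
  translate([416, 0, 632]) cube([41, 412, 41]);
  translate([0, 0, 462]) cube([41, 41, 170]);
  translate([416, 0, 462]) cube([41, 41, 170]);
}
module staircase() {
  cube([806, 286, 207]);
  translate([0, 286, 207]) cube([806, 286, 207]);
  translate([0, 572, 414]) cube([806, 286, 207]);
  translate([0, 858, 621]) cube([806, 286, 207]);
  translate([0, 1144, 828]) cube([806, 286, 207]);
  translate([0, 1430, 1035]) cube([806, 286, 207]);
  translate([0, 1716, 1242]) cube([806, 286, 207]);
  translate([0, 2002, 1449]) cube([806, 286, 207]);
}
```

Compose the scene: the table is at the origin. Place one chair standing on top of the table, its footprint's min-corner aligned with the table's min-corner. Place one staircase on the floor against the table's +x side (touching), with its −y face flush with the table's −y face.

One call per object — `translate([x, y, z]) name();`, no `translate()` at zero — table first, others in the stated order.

table();
translate([0, 0, 738]) chair();
translate([670, 0, 0]) staircase();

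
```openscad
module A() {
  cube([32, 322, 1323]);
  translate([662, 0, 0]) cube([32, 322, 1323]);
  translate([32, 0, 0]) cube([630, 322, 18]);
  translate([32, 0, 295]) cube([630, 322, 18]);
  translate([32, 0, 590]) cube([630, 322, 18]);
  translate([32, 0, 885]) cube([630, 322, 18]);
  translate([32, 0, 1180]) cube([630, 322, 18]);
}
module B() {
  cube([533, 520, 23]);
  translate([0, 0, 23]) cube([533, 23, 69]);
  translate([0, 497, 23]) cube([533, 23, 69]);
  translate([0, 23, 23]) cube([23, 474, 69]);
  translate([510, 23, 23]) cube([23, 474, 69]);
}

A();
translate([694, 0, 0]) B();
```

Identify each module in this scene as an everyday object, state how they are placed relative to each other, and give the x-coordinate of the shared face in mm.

The bookshelf's +x face and the open box's −x face are both at x = 694 mm.

A is a bookshelf. B is an open box. The open box is against the bookshelf's +x side, with their −y faces flush. The x-coordinate of the shared face is 694 mm.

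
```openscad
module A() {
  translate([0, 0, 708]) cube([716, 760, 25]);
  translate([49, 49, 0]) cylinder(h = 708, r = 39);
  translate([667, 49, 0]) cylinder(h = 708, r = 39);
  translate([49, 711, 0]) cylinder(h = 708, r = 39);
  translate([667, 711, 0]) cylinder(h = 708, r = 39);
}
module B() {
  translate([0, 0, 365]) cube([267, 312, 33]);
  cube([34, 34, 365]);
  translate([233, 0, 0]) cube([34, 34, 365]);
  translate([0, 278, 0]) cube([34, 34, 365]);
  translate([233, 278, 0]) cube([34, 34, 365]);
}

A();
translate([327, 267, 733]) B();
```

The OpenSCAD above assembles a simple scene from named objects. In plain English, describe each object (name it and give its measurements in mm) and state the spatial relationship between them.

A is a rectangular dining table. The top is 716×760×25 mm with its upper surface at z = 733 mm. It stands on four round legs of 78 mm diameter, each leg's bounding box inset 10 mm from the nearest pair of top edges, running from the floor to the underside of the top.

B is a simple wooden stool: a rectangular seat 267 mm (x) by 312 mm (y), 33 mm thick, top face at z = 398 mm, on four square legs, each 34×34 mm in cross-section. The legs rest on z = 0, each flush with a corner of the seat.

The stool is on top of the table.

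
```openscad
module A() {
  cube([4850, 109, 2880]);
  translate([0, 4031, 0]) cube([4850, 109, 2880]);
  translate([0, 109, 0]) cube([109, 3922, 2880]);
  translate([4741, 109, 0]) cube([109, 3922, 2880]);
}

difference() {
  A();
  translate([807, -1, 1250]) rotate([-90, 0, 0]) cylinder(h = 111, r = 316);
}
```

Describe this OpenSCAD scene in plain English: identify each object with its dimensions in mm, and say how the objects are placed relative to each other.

A is the wall frame of a small rectangular building: four walls, each 2880 mm tall and 109 mm thick, enclosing a footprint 4850 mm (x) by 4140 mm (y) outside-to-outside, with no floor or roof. The front and back walls (the −y and +y sides) span the full width; the two side walls fit between them.

The house frame has a circular hole of radius 316 mm through its front wall, centred at (x = 807, z = 1250).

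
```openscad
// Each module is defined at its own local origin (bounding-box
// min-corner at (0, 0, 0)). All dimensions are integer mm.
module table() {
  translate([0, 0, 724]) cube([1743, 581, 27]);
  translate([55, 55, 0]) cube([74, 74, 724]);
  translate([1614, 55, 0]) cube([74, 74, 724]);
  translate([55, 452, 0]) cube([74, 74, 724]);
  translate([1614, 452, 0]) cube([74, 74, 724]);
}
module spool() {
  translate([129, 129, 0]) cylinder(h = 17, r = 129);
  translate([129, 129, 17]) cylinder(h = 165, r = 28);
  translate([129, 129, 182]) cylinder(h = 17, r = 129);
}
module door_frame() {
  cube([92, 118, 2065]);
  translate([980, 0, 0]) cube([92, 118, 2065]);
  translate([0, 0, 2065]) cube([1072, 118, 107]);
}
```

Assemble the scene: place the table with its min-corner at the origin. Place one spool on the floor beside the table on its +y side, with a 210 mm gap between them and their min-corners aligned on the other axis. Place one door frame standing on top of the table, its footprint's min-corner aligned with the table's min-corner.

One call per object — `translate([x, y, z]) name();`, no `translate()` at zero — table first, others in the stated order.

table();
translate([0, 791, 0]) spool();
translate([0, 0, 751]) door_frame();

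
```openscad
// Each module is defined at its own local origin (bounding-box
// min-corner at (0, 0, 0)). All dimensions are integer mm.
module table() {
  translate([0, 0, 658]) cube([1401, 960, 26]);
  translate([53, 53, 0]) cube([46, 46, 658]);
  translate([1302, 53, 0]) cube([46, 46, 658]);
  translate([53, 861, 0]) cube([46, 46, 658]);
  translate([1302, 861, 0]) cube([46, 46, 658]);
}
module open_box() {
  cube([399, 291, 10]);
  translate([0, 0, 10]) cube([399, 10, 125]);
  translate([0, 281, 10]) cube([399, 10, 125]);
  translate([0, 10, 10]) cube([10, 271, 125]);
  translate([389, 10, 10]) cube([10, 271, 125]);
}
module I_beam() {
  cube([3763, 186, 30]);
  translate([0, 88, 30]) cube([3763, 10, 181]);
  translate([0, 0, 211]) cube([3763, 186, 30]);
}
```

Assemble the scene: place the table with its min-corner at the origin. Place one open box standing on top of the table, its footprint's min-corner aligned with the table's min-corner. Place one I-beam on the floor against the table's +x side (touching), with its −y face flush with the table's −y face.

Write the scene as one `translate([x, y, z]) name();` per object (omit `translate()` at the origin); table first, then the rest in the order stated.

table();
translate([0, 0, 684]) open_box();
translate([1401, 0, 0]) I_beam();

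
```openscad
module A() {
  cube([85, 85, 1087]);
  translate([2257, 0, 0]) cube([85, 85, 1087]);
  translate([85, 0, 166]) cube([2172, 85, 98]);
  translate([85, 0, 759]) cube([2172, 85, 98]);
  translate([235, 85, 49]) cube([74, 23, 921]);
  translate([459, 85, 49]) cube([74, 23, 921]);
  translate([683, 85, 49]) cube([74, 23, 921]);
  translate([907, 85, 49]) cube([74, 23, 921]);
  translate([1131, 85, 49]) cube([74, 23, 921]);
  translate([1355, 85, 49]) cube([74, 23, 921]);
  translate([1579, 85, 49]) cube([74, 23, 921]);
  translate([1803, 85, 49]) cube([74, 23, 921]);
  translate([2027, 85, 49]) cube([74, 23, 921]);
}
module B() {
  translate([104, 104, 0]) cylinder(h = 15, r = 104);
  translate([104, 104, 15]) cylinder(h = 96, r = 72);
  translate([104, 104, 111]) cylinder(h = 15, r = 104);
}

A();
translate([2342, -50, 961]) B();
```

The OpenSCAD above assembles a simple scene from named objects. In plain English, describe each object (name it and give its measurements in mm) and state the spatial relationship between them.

A is a fence section. Two 85×85 mm posts, 1087 mm tall, stand on the floor with a clear span of 2172 mm between their inner faces. Two horizontal rails of 85×98 mm section span the gap between the posts with their undersides at z = 166 mm and z = 759 mm, flush with the posts' −y face. 9 pickets, each 74 mm wide, 23 mm thick and 921 mm tall, are fixed to the +y face of the rails with their bottoms at z = 49 mm, evenly spaced across the span with equal gaps (rounded down to the nearest mm) at the −x end and between each pair — any rounding remainder accumulates at the +x end.

B is a spool: two coaxial disc flanges of radius 104 mm and thickness 15 mm, joined by a core cylinder of radius 72 mm and height 96 mm. The lower flange rests on z = 0 and the three cylinders share a vertical axis.

The spool is beside the fence section with their tops flush at z = 1087.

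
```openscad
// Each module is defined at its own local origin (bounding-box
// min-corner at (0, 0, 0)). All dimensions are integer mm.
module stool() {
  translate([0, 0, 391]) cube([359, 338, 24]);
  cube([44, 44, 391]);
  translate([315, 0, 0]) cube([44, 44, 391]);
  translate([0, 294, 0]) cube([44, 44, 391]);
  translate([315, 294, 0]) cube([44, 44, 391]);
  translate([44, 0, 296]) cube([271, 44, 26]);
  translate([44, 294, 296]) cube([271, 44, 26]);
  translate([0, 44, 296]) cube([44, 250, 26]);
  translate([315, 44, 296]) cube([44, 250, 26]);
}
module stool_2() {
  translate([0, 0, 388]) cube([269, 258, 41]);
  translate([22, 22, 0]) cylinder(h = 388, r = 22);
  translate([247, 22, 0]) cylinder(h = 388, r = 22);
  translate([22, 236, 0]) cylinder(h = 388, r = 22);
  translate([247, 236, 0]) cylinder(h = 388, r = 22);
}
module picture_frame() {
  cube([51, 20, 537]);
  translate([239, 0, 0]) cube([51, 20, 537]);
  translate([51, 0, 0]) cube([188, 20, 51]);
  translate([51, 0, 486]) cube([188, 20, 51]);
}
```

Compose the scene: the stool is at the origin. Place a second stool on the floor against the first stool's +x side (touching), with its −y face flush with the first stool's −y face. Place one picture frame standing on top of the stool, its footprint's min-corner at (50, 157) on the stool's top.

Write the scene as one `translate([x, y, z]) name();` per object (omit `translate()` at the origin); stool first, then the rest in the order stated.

stool();
translate([359, 0, 0]) stool_2();
translate([50, 157, 415]) picture_frame();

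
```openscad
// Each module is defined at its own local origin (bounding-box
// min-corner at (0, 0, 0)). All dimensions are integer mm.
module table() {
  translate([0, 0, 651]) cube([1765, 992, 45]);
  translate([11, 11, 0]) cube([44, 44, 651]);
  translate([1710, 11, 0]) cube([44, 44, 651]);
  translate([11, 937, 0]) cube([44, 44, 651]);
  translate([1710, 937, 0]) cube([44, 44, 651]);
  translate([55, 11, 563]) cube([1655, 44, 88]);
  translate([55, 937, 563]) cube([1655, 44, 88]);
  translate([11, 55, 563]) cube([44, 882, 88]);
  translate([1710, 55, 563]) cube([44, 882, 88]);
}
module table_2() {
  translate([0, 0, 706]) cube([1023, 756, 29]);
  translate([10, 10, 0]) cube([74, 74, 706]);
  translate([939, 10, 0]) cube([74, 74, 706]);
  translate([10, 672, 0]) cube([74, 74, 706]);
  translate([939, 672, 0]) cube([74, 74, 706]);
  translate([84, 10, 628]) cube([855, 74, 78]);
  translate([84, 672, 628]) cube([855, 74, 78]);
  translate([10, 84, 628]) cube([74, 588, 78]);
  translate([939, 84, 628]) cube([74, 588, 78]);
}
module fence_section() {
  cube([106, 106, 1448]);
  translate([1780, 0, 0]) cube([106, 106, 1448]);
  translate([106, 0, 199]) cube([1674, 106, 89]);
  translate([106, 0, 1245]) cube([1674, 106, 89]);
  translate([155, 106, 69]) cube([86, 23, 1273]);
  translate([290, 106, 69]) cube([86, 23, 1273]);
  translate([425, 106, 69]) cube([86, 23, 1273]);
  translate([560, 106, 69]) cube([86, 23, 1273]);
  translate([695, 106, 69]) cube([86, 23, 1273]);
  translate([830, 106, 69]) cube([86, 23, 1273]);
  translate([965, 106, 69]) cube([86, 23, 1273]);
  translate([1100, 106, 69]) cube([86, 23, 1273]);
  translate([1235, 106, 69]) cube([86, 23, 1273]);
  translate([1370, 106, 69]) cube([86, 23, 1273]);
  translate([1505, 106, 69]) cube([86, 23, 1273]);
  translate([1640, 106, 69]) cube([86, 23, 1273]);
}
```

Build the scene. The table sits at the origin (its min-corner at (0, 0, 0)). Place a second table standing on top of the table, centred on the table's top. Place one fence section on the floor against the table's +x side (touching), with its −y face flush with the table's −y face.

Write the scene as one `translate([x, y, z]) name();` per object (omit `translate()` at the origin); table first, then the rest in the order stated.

table();
translate([371, 118, 696]) table_2();
translate([1765, 0, 0]) fence_section();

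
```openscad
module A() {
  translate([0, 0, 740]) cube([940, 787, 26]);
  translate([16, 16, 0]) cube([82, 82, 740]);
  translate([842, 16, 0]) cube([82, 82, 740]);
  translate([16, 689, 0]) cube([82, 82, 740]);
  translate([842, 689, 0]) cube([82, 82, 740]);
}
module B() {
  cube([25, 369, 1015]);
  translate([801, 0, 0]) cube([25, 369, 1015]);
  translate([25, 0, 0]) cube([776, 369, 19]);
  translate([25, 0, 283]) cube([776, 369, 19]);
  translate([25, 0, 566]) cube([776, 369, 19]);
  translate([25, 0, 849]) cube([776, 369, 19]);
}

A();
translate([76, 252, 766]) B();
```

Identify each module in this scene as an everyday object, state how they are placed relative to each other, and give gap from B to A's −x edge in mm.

The bookshelf's min-x is at 76; the table's min-x is 0; gap = 76 mm.

A is a table. B is a bookshelf. The bookshelf is on top of the table. The gap from the bookshelf to the table's −x edge is 76 mm.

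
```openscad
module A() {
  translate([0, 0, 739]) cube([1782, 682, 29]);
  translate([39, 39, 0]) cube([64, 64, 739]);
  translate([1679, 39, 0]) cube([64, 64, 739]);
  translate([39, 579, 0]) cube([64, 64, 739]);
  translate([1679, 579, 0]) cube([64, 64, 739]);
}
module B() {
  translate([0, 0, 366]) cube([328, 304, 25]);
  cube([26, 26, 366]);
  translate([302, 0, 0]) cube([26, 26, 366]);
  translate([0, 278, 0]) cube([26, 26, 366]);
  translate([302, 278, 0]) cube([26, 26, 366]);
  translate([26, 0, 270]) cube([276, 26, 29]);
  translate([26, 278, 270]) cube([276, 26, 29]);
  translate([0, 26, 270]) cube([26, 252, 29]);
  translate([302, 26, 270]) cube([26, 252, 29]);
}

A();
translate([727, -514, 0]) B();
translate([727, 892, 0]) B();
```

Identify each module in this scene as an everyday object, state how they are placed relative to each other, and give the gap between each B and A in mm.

Each stool's nearest face is 210 mm from the table's bounding box.

A is a table. B is a stool. Two stools sit around the table at the −y, +y sides. The gap between each stool and the table is 210 mm.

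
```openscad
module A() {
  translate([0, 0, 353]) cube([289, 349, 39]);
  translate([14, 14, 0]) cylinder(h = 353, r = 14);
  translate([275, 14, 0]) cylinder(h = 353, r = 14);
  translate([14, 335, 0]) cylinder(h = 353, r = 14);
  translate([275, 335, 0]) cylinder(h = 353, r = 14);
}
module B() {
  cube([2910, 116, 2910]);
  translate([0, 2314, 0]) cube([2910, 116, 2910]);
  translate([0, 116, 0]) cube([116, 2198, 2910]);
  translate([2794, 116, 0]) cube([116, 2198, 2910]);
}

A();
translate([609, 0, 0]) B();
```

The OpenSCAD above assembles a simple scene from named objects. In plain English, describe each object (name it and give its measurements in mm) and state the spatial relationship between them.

A is a four-legged stool. The seat is a 289×349×39 mm slab whose top surface is at z = 392 mm; four round legs, each 28 mm in diameter, run from the floor (z = 0) to the underside of the seat, each leg's axis is inset half a diameter from the nearest pair of seat edges (so the leg's bounding box is flush with the corner).

B is a box-shaped house frame (walls only): outside footprint 2910×2430 mm, wall height 2910 mm, wall thickness 116 mm. The two y-facing walls run the full x-width; the two x-facing walls fit between the inner faces of the y-facing walls.

The house frame is on the floor beside the stool on its +x side.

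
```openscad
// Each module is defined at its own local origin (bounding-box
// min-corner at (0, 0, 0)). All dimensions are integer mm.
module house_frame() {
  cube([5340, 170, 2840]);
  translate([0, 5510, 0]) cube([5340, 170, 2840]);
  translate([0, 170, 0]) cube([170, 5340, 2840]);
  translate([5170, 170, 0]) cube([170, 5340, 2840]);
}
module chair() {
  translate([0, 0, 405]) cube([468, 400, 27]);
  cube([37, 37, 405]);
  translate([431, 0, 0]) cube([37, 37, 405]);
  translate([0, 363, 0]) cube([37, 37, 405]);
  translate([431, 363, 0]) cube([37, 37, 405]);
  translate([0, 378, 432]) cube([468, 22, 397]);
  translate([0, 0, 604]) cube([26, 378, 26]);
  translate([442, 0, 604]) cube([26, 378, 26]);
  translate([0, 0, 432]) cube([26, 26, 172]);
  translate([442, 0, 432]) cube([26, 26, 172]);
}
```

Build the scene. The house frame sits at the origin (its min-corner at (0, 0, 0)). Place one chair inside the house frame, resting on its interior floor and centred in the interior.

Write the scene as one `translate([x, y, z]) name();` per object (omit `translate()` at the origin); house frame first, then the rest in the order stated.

house_frame();
translate([2436, 2640, 0]) chair();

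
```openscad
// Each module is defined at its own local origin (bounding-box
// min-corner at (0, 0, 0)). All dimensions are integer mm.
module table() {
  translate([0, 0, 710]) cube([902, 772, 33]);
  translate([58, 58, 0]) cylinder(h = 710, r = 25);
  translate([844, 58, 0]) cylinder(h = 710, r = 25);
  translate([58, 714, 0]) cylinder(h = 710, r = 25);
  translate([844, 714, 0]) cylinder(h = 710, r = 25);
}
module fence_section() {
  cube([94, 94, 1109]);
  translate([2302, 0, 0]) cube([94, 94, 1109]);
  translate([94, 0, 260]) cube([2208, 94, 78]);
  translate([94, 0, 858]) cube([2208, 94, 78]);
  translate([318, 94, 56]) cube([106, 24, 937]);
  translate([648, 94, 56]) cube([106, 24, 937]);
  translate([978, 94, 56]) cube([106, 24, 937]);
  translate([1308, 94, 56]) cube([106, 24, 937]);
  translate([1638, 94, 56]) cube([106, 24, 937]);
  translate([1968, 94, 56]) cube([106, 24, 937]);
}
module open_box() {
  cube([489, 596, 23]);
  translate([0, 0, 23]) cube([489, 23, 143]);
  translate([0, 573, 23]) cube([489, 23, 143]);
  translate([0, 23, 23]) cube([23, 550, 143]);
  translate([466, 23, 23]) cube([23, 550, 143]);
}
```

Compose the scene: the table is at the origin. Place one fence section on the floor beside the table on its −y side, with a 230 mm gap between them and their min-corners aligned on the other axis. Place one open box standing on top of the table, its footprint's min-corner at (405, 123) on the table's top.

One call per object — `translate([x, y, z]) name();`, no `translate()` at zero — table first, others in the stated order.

table();
translate([0, -348, 0]) fence_section();
translate([405, 123, 743]) open_box();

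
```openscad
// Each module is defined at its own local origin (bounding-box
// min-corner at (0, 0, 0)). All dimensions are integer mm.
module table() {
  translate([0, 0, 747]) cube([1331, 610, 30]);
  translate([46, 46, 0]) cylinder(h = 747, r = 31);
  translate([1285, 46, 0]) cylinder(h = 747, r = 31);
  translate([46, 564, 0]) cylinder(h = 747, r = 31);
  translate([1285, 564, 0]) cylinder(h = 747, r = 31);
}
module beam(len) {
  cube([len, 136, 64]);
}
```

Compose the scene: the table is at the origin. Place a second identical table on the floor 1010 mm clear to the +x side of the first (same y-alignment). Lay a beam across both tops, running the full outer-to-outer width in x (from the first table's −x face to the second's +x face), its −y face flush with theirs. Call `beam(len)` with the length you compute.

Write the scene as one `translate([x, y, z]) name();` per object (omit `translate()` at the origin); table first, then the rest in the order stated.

table();
translate([2341, 0, 0]) table();
translate([0, 0, 777]) beam(3672);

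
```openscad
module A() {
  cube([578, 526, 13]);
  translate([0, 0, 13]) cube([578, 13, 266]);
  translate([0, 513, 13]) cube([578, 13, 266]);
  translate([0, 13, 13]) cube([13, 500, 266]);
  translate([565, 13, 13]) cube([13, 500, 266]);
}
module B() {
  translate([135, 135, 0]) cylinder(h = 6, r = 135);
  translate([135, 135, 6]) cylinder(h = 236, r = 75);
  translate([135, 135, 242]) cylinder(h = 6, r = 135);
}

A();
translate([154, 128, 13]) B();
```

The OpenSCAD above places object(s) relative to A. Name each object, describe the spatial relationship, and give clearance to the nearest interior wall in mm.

Clearances: x = 141, y = 115; minimum 115 mm.

A is an open box. B is a spool. The spool sits inside the open box, centred. The clearance to the nearest interior wall is 115 mm.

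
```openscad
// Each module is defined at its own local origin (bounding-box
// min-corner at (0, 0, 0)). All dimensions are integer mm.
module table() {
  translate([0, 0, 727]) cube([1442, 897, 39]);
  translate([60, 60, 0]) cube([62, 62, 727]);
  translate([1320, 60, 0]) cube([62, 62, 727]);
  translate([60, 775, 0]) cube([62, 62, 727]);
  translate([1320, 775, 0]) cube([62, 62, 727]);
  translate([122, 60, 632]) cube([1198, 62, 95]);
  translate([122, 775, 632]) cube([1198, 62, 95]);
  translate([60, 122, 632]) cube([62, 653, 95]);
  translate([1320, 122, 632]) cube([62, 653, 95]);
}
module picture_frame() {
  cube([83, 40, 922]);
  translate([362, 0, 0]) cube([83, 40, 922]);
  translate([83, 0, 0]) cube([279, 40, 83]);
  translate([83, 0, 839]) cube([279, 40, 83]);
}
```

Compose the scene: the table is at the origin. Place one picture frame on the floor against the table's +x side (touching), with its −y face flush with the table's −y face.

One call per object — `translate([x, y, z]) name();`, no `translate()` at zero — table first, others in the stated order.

table();
translate([1442, 0, 0]) picture_frame();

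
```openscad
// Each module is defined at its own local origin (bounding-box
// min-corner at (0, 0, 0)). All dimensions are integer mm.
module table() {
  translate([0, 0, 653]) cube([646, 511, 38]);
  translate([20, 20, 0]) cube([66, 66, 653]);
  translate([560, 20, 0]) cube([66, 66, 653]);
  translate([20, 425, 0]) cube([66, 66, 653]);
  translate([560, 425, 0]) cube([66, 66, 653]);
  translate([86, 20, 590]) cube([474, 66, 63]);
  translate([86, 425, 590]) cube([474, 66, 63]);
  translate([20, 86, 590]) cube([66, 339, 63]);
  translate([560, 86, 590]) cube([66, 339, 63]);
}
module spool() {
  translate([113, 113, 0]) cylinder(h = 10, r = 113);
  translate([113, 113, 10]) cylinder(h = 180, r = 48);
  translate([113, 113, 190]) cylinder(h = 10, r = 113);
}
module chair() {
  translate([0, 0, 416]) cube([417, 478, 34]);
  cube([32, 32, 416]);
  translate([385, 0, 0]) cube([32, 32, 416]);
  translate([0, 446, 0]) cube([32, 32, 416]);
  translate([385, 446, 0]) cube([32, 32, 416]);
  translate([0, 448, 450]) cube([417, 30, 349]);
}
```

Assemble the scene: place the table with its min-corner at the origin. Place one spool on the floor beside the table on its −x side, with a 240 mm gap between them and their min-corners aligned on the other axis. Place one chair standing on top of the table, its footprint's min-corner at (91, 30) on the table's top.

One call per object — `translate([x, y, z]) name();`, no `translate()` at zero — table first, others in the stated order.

table();
translate([-466, 0, 0]) spool();
translate([91, 30, 691]) chair();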